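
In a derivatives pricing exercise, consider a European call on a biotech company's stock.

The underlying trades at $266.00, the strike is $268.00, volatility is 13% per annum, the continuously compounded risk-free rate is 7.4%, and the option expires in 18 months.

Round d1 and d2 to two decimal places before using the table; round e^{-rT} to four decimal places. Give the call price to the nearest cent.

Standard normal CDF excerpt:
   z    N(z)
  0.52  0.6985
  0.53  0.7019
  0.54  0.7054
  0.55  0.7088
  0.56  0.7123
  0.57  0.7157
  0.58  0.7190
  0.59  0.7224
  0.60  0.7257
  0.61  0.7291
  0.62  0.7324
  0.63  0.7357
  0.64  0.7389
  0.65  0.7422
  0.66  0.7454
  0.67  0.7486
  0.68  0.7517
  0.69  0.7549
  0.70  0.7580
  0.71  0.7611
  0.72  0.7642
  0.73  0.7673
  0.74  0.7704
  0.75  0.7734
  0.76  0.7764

$32.45

σ√T = 0.13 × 1.2247 = 0.1592
ln(S/K) + (r + σ²/2)T = ln(266/268) + (0.074 + 0.13²/2)·1.5 = -0.0075 + 0.1237 = 0.1162
d₁ = 0.1162 / 0.1592 = 0.7297 ⇒ 0.73
d₂ = d₁ − σ√T = 0.7297 − 0.1592 = 0.5705 ⇒ 0.57
exp(−rT) = exp(−0.074·1.5) = 0.8949
N(d₁) = N(0.73) = 0.7673;  N(d₂) = N(0.57) = 0.7157
C = 266·0.7673 − 268·0.8949·0.7157 = 204.1018 − 171.6486 = 32.4532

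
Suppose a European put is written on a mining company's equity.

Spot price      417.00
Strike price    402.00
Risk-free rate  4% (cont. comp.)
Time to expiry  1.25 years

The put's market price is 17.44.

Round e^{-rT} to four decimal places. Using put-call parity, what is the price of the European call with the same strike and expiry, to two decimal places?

52.06

exp(−rT) = exp(−0.04·1.25) = 0.9512
Put-call parity: C − P = S − K·e^(−rT) = 417 − 402·0.9512 = 417 − 382.3824 = 34.6176
C = P + (C − P) = 17.44 + (34.6176) = 52.0576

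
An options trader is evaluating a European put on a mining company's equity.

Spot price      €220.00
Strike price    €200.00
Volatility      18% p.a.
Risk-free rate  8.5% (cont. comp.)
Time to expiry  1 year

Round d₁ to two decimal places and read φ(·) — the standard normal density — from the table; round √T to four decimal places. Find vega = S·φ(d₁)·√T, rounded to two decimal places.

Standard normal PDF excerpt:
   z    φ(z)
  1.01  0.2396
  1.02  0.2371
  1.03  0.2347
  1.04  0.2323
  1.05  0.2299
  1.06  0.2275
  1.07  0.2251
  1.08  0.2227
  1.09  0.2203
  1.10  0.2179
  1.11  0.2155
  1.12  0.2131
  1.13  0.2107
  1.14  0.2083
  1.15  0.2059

48.47

σ√T = 0.18 × 1.0000 = 0.1800
d₁ = [ln(220/200) + (0.085 + 0.18²/2)·1] / 0.1800 = [0.0953 + 0.1012] / 0.1800 = 1.0917 → 1.09
√T = √1 = 1.0000
φ(d₁) = φ(1.09) = 0.2203
vega = S·φ(d₁)·√T = 220·0.2203·1.0000 = 48.4660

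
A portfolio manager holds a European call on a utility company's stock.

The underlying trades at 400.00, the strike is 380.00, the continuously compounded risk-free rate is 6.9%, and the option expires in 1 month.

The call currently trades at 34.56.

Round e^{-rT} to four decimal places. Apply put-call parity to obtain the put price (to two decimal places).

12.39

exp(−rT) = exp(−0.069·0.08333) = 0.9943
Put-call parity: C − P = S − K·e^(−rT) = 400 − 380·0.9943 = 400 − 377.8340 = 22.1660
P = C − (C − P) = 34.56 − (22.1660) = 12.3940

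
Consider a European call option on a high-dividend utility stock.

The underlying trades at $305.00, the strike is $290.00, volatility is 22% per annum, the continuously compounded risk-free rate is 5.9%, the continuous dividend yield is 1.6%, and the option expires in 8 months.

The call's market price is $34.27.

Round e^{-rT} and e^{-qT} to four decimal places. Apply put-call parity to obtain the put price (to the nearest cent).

exp(−qT) = exp(−0.016·0.6667) = 0.9894;  exp(−rT) = exp(−0.059·0.6667) = 0.9614
Put-call parity: C − P = S·e^(−qT) − K·e^(−rT) = 305·0.9894 − 290·0.9614 = 301.7670 − 278.8060 = 22.9610
P = C − (C − P) = 34.27 − (22.9610) = 11.3090

$11.31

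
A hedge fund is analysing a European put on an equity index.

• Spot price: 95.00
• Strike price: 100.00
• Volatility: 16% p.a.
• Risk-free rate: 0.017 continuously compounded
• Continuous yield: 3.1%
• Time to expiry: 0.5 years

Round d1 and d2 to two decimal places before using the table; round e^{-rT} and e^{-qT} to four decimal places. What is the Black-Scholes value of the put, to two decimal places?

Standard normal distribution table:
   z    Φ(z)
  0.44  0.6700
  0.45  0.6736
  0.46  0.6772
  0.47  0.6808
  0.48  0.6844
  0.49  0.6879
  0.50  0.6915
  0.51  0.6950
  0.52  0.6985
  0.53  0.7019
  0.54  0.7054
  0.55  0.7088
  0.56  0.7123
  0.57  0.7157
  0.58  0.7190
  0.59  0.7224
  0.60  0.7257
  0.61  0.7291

σ√T = 0.16 × 0.7071 = 0.1131
d₁ = [ln(95/100) + (0.017 − 0.031 + 0.16²/2)·0.5] / 0.1131 = [-0.0513 − 0.0006] / 0.1131 = -0.4587 which rounds to -0.46
d₂ = d₁ − σ√T = -0.4587 − 0.1131 = -0.5718 which rounds to -0.57
e^(−qT) = e^(−0.031·0.5) = 0.9846;  e^(−rT) = e^(−0.017·0.5) = 0.9915
N(−d₂) = N(0.57) = 0.7157;  N(−d₁) = N(0.46) = 0.6772
P = 100·0.9915·0.7157 − 95·0.9846·0.6772 = 70.9617 − 63.3433 = 7.6184

7.62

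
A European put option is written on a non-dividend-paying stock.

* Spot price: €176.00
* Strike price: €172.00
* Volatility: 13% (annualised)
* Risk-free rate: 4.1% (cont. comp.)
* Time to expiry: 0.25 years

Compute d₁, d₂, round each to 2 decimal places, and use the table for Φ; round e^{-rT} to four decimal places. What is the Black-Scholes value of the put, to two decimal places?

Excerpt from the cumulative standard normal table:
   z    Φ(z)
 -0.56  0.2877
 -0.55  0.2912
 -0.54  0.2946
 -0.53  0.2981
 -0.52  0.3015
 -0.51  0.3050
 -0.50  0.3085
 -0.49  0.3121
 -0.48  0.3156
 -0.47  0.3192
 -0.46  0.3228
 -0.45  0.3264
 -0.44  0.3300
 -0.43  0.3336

€1.88

T = 0.25;  σ√T = 0.0650
d₁ = [ln(176/172) + (0.041 + 0.13²/2)·0.25] / 0.0650 = [0.0230 + 0.0124] / 0.0650 = 0.5439 ≈ 0.54
d₂ = d₁ − σ√T = 0.5439 − 0.0650 = 0.4789 ≈ 0.48
e^(−rT) = e^(−0.041·0.25) = 0.9898
N(−d₂) = N(-0.48) = 0.3156;  N(−d₁) = N(-0.54) = 0.2946
P = 172·0.9898·0.3156 − 176·0.2946 = 53.7295 − 51.8496 = 1.8799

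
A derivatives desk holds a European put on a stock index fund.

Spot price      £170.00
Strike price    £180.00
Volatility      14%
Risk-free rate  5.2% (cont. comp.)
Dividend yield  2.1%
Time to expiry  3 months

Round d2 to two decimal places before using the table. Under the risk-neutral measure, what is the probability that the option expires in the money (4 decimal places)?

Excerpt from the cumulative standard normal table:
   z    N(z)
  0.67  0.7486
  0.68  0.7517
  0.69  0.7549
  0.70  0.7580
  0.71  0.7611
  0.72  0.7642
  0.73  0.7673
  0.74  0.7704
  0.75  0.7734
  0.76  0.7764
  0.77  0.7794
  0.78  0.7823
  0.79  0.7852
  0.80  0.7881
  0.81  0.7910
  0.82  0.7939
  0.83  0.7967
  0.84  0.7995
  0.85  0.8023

0.7704

T = 0.25;  σ√T = 0.0700
d₁ = [ln(170/180) + (0.052 − 0.021 + 0.14²/2)·0.25] / 0.0700 = [-0.0572 + 0.0102] / 0.0700 = -0.6708 ≈ -0.67
d₂ = d₁ − σ√T = -0.6708 − 0.0700 = -0.7408 ≈ -0.74
Risk-neutral Pr[S_T < K] = N(−d₂) = N(0.74) = 0.7704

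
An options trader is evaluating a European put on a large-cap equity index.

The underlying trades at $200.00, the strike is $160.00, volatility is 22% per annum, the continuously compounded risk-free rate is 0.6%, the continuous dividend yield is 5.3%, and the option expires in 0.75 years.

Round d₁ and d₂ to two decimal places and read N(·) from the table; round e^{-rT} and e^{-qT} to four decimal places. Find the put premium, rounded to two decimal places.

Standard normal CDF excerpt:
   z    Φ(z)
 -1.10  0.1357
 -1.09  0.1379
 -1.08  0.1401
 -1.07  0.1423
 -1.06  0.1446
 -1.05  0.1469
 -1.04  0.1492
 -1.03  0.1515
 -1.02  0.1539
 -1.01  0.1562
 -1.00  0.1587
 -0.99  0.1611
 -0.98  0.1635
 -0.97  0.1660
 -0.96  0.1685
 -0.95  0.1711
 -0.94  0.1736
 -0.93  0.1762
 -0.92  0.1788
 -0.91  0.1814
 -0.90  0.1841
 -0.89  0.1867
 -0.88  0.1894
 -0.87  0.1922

T = 0.75;  σ√T = 0.1905
d₁ = [ln(200/160) + (0.006 − 0.053 + 0.22²/2)·0.75] / 0.1905 = [0.2231 − 0.0171] / 0.1905 = 1.0814 → 1.08
d₂ = d₁ − σ√T = 1.0814 − 0.1905 = 0.8909 → 0.89
e^(−qT) = e^(−0.053·0.75) = 0.9610;  e^(−rT) = e^(−0.006·0.75) = 0.9955
N(−d₂) = N(-0.89) = 0.1867;  N(−d₁) = N(-1.08) = 0.1401
P = 160·0.9955·0.1867 − 200·0.9610·0.1401 = 29.7376 − 26.9272 = 2.8104

$2.81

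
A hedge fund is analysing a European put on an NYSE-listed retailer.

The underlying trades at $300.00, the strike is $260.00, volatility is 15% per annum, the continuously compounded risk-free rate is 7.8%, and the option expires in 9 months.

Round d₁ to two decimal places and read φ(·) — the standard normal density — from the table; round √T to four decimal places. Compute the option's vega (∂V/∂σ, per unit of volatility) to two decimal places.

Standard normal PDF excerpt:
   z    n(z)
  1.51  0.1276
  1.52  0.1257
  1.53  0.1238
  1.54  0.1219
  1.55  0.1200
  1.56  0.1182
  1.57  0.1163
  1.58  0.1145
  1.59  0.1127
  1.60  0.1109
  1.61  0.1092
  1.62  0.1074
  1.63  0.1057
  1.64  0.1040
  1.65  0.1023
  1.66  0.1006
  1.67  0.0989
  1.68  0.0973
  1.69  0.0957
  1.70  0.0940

27.90

σ√T = 0.15 × 0.8660 = 0.1299
ln(S/K) + (r + σ²/2)T = ln(300/260) + (0.078 + 0.15²/2)·0.75 = 0.1431 + 0.0669 = 0.2100
d₁ = 0.2100 / 0.1299 = 1.6169 ≈ 1.62
√T = √0.75 = 0.8660
φ(d₁) = φ(1.62) = 0.1074
vega = S·φ(d₁)·√T = 300·0.1074·0.8660 = 27.9025
(The call has the same vega.)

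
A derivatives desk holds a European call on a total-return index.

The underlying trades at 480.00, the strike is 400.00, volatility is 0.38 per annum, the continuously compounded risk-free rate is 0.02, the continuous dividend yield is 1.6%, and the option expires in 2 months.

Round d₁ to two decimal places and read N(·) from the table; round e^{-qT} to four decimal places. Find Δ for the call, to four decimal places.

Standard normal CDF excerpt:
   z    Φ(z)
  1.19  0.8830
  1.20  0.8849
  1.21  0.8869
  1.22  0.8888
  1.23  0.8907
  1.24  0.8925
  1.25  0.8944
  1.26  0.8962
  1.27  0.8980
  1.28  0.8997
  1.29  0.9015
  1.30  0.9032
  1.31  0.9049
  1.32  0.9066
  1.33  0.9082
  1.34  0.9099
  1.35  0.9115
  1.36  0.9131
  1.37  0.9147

σ√T = 0.38 × 0.4082 = 0.1551
d₁ = [ln(480/400) + (0.02 − 0.016 + 0.38²/2)·0.1667] / 0.1551 = [0.1823 + 0.0127] / 0.1551 = 1.2571 ≈ 1.26
N(d₁) = N(1.26) = 0.8962
Δ_call = e^(−qT)·N(d₁) = 0.9973·0.8962 = 0.8938

0.8938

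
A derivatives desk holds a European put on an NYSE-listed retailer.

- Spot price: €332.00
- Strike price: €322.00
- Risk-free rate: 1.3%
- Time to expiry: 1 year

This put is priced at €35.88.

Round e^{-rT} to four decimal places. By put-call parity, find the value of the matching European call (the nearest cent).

exp(−rT) = exp(−0.013·1) = 0.9871
Put-call parity: C − P = S − K·e^(−rT) = 332 − 322·0.9871 = 332 − 317.8462 = 14.1538
C = P + (C − P) = 35.88 + (14.1538) = 50.0338

€50.03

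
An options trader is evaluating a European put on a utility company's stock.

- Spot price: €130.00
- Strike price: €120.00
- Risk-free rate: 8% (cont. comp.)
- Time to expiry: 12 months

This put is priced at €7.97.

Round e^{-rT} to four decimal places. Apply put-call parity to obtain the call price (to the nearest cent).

exp(−rT) = exp(−0.08·1) = 0.9231
Put-call parity: C − P = S − K·e^(−rT) = 130 − 120·0.9231 = 130 − 110.7720 = 19.2280
C = P + (C − P) = 7.97 + (19.2280) = 27.1980

€27.20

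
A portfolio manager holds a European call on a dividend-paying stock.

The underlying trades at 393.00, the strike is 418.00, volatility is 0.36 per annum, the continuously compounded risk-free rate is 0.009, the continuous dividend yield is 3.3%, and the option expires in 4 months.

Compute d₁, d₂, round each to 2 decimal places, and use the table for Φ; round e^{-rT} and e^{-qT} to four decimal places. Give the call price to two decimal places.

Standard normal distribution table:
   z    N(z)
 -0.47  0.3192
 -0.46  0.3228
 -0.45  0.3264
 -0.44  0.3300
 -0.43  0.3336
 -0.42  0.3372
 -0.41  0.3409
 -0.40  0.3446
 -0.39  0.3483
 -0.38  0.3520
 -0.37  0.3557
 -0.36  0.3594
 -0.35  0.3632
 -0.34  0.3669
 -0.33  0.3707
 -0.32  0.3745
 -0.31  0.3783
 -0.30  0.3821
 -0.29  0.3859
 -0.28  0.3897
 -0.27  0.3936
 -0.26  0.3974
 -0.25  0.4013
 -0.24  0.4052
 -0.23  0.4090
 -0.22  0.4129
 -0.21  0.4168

21.46

σ√T = 0.36 × 0.5774 = 0.2078
d₁ = [ln(393/418) + (0.009 − 0.033 + ½·0.36²)·0.3333] / (σ√T) = (-0.0617 + 0.0136) / 0.2078 = -0.2313 ≈ -0.23
d₂ = -0.2313 − 0.2078 = -0.4391 ≈ -0.44
e^(−qT) = e^(−0.033·0.3333) = 0.9891;  e^(−rT) = e^(−0.009·0.3333) = 0.9970
N(d₁) = N(-0.23) = 0.4090;  N(d₂) = N(-0.44) = 0.3300
C = 393·0.9891·0.4090 − 418·0.9970·0.3300 = 158.9850 − 137.5262 = 21.4588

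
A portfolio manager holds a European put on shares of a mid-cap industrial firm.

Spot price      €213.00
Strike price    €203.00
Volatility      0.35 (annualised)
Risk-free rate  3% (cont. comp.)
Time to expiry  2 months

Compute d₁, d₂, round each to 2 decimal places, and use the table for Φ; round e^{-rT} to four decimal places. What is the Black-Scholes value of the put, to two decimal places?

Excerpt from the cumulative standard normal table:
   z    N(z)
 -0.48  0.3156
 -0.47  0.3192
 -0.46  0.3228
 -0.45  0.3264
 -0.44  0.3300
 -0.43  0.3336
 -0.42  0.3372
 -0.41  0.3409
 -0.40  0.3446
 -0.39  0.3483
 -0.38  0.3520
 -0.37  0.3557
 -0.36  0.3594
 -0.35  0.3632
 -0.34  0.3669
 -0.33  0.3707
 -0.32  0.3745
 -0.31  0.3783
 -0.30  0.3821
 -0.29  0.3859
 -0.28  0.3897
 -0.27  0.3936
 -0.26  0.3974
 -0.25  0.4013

σ√T = 0.35 × 0.4082 = 0.1429
ln(S/K) + (r + σ²/2)T = ln(213/203) + (0.03 + 0.35²/2)·0.1667 = 0.0481 + 0.0152 = 0.0633
d₁ = 0.0633 / 0.1429 = 0.4430 ≈ 0.44
d₂ = d₁ − σ√T = 0.4430 − 0.1429 = 0.3001 ≈ 0.30
exp(−rT) = exp(−0.03·0.1667) = 0.9950
P = 203·0.9950·N(-0.30) − 213·N(-0.44) = 203·0.9950·0.3821 − 213·0.3300 = 77.1785 − 70.2900 = 6.8885

€6.89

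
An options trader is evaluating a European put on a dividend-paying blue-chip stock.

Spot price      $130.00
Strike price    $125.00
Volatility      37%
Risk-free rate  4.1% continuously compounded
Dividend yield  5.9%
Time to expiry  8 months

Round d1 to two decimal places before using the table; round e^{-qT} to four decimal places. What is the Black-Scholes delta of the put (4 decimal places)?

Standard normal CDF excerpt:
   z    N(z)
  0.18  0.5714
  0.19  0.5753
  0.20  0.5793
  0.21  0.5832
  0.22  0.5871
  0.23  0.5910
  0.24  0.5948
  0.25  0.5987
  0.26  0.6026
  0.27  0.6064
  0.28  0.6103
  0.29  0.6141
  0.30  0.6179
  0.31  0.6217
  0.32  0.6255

σ√T = 0.37 × 0.8165 = 0.3021
d₁ = [ln(130/125) + (0.041 − 0.059 + ½·0.37²)·0.6667] / (σ√T) = (0.0392 + 0.0336) / 0.3021 = 0.2412 → 0.24
N(d₁) = N(0.24) = 0.5948
Δ_put = e^(−qT)·(N(d₁) − 1) = 0.9614·(0.5948 − 1) = -0.3896

-0.3896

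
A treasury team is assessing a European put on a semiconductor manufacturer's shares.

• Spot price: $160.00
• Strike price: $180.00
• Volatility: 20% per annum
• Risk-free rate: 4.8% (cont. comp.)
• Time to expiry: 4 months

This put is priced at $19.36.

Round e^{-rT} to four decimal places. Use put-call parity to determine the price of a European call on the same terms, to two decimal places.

e^(−rT) = e^(−0.048·0.3333) = 0.9841
Put-call parity: C − P = S − K·e^(−rT) = 160 − 180·0.9841 = 160 − 177.1380 = -17.1380
C = P + (C − P) = 19.36 + (-17.1380) = 2.2220

$2.22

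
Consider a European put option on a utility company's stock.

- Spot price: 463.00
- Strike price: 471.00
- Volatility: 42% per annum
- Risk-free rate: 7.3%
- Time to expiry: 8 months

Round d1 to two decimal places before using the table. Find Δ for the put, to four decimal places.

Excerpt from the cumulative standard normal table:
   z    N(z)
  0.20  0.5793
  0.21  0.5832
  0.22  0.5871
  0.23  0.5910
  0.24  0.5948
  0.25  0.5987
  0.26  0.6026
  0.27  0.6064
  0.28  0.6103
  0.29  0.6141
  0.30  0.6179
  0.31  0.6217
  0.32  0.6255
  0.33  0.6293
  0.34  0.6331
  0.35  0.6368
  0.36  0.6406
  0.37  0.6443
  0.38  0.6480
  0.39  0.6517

-0.3974

σ√T = 0.42·√0.6667 = 0.3429
ln(S/K) + (r + σ²/2)T = ln(463/471) + (0.073 + 0.42²/2)·0.6667 = -0.0171 + 0.1075 = 0.0903
d₁ = 0.0903 / 0.3429 = 0.2634 ≈ 0.26
N(d₁) = N(0.26) = 0.6026
Δ_put = N(d₁) − 1 = 0.6026 − 1 = -0.3974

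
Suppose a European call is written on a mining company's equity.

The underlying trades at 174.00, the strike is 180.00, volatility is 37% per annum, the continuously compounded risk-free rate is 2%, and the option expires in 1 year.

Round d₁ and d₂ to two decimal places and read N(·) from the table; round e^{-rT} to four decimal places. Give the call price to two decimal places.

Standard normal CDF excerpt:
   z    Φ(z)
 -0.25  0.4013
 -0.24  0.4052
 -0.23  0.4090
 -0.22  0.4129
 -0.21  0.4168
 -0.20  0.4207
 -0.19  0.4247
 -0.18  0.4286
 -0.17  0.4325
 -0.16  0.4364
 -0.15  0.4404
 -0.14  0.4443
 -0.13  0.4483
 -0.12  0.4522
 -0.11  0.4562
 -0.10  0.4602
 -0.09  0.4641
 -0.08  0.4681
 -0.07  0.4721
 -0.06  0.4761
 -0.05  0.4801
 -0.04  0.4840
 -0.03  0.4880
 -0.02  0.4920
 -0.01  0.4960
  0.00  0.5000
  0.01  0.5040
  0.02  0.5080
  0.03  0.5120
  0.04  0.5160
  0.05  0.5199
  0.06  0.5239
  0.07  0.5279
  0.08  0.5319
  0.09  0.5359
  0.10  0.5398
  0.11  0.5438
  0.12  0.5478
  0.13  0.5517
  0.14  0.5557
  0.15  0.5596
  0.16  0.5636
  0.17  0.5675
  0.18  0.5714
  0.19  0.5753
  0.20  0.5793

24.52

σ√T = 0.37 × 1.0000 = 0.3700
ln(S/K) + (r + σ²/2)T = ln(174/180) + (0.02 + 0.37²/2)·1 = -0.0339 + 0.0885 = 0.0545
d₁ = 0.0545 / 0.3700 = 0.1474 which rounds to 0.15
d₂ = d₁ − σ√T = 0.1474 − 0.3700 = -0.2226 which rounds to -0.22
exp(−rT) = exp(−0.02·1) = 0.9802
N(d₁) = N(0.15) = 0.5596;  N(d₂) = N(-0.22) = 0.4129
C = 174·0.5596 − 180·0.9802·0.4129 = 97.3704 − 72.8504 = 24.5200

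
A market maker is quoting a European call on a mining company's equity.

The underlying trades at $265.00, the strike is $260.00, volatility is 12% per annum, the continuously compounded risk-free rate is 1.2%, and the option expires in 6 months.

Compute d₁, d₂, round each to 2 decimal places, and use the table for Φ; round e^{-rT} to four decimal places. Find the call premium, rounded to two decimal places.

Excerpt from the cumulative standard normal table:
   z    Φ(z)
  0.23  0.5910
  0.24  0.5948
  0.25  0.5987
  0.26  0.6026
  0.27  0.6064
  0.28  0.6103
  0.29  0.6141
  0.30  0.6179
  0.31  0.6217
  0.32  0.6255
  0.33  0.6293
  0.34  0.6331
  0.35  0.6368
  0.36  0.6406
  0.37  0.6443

$13.04

σ√T = 0.12 × 0.7071 = 0.0849
ln(S/K) + (r + σ²/2)T = ln(265/260) + (0.012 + 0.12²/2)·0.5 = 0.0190 + 0.0096 = 0.0286
d₁ = 0.0286 / 0.0849 = 0.3376 ⇒ 0.34
d₂ = d₁ − σ√T = 0.3376 − 0.0849 = 0.2528 ⇒ 0.25
exp(−rT) = exp(−0.012·0.5) = 0.9940
C = 265·N(0.34) − 260·0.9940·N(0.25) = 265·0.6331 − 260·0.9940·0.5987 = 167.7715 − 154.7280 = 13.0435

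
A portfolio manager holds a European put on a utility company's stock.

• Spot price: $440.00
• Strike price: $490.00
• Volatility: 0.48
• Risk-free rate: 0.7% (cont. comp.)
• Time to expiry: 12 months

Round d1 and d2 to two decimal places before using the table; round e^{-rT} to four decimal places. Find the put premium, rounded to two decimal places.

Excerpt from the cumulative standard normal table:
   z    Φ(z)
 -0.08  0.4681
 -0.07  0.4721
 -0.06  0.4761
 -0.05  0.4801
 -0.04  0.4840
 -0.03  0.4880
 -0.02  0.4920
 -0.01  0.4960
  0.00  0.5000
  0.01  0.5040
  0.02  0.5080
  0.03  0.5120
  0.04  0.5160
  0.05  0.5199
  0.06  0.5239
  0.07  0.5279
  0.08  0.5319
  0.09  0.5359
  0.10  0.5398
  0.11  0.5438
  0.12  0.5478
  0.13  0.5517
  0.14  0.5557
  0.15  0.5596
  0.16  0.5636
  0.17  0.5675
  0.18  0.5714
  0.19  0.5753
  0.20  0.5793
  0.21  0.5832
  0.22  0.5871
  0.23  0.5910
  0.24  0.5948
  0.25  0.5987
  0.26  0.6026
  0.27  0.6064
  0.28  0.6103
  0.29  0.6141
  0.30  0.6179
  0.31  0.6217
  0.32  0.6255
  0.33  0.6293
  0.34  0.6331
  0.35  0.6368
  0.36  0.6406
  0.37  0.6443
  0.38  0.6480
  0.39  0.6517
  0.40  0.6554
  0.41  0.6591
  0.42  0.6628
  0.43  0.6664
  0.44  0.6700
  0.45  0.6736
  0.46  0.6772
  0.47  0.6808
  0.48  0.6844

T = 1;  σ√T = 0.4800
d₁ = [ln(440/490) + (0.007 + 0.48²/2)·1] / 0.4800 = [-0.1076 + 0.1222] / 0.4800 = 0.0304 ≈ 0.03
d₂ = d₁ − σ√T = 0.0304 − 0.4800 = -0.4496 ≈ -0.45
e^(−rT) = e^(−0.007·1) = 0.9930
P = 490·0.9930·N(0.45) − 440·N(-0.03) = 490·0.9930·0.6736 − 440·0.4880 = 327.7536 − 214.7200 = 113.0336

$113.03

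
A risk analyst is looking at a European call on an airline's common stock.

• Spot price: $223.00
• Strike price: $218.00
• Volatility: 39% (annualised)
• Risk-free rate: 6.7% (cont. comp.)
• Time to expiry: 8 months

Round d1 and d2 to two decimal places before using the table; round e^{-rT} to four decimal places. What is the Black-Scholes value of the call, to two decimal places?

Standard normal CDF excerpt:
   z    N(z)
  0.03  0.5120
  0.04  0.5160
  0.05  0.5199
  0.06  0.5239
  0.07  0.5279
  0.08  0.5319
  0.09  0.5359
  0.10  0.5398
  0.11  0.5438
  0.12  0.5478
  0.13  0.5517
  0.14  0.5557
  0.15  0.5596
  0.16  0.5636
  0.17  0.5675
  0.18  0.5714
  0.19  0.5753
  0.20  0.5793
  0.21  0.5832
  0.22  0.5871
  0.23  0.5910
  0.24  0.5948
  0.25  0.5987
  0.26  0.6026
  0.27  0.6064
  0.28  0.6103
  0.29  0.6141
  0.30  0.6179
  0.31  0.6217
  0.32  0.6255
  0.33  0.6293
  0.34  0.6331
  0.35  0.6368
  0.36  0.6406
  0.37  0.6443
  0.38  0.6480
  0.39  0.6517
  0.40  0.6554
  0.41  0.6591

$35.29

σ√T = 0.39·√0.6667 = 0.3184
ln(S/K) + (r + σ²/2)T = ln(223/218) + (0.067 + 0.39²/2)·0.6667 = 0.0227 + 0.0954 = 0.1180
d₁ = 0.1180 / 0.3184 = 0.3707 ≈ 0.37
d₂ = d₁ − σ√T = 0.3707 − 0.3184 = 0.0523 ≈ 0.05
e^(−rT) = e^(−0.067·0.6667) = 0.9563
N(d₁) = N(0.37) = 0.6443;  N(d₂) = N(0.05) = 0.5199
C = 223·0.6443 − 218·0.9563·0.5199 = 143.6789 − 108.3853 = 35.2936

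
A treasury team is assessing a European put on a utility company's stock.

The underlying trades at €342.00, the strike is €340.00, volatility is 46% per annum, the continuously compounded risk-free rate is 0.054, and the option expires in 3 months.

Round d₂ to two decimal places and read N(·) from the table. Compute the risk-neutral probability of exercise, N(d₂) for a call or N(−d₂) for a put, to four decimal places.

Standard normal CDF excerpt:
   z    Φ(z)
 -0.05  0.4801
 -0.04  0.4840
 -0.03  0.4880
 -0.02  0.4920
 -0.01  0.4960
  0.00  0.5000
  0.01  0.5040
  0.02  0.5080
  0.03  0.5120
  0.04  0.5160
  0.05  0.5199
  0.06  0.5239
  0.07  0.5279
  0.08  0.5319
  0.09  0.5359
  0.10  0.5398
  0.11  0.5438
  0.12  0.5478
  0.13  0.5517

σ√T = 0.46·√0.25 = 0.2300
d₁ = [ln(342/340) + (0.054 + 0.46²/2)·0.25] / 0.2300 = [0.0059 + 0.0399] / 0.2300 = 0.1992 → 0.20
d₂ = d₁ − σ√T = 0.1992 − 0.2300 = -0.0308 → -0.03
Risk-neutral Pr[S_T < K] = N(−d₂) = N(0.03) = 0.5120

0.5120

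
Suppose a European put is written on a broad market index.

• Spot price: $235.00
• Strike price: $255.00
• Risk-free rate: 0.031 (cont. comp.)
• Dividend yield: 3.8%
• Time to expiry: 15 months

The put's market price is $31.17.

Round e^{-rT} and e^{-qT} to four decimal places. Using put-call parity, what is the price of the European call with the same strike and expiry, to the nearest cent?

$9.96

e^(−qT) = e^(−0.038·1.25) = 0.9536;  e^(−rT) = e^(−0.031·1.25) = 0.9620
Put-call parity: C − P = S·e^(−qT) − K·e^(−rT) = 235·0.9536 − 255·0.9620 = 224.0960 − 245.3100 = -21.2140
C = P + (C − P) = 31.17 + (-21.2140) = 9.9560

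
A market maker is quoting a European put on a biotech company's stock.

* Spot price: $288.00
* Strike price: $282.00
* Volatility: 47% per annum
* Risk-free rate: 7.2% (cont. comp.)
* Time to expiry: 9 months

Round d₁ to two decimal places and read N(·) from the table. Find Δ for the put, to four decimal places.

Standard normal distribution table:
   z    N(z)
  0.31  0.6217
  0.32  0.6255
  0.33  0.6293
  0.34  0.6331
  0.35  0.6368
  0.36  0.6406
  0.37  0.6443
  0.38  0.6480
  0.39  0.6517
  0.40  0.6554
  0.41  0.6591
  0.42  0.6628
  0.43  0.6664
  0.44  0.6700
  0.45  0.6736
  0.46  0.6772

σ√T = 0.47·√0.75 = 0.4070
d₁ = [ln(288/282) + (0.072 + 0.47²/2)·0.75] / 0.4070 = [0.0211 + 0.1368] / 0.4070 = 0.3879 which rounds to 0.39
N(d₁) = N(0.39) = 0.6517
Δ_put = N(d₁) − 1 = 0.6517 − 1 = -0.3483

-0.3483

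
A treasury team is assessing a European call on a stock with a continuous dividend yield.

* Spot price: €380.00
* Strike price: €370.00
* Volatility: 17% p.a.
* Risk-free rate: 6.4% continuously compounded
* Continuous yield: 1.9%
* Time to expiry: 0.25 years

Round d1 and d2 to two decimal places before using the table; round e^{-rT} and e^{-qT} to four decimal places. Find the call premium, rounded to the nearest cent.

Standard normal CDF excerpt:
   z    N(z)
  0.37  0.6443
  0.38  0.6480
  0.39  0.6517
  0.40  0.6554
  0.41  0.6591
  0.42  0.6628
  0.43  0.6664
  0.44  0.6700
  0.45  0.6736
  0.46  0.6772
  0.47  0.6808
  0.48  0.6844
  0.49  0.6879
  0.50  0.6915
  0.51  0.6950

€21.53

T = 0.25;  σ√T = 0.0850
d₁ = [ln(380/370) + (0.064 − 0.019 + 0.17²/2)·0.25] / 0.0850 = [0.0267 + 0.0149] / 0.0850 = 0.4886 ⇒ 0.49
d₂ = d₁ − σ√T = 0.4886 − 0.0850 = 0.4036 ⇒ 0.40
exp(−qT) = exp(−0.019·0.25) = 0.9953;  exp(−rT) = exp(−0.064·0.25) = 0.9841
N(d₁) = N(0.49) = 0.6879;  N(d₂) = N(0.40) = 0.6554
C = 380·0.9953·0.6879 − 370·0.9841·0.6554 = 260.1734 − 238.6423 = 21.5311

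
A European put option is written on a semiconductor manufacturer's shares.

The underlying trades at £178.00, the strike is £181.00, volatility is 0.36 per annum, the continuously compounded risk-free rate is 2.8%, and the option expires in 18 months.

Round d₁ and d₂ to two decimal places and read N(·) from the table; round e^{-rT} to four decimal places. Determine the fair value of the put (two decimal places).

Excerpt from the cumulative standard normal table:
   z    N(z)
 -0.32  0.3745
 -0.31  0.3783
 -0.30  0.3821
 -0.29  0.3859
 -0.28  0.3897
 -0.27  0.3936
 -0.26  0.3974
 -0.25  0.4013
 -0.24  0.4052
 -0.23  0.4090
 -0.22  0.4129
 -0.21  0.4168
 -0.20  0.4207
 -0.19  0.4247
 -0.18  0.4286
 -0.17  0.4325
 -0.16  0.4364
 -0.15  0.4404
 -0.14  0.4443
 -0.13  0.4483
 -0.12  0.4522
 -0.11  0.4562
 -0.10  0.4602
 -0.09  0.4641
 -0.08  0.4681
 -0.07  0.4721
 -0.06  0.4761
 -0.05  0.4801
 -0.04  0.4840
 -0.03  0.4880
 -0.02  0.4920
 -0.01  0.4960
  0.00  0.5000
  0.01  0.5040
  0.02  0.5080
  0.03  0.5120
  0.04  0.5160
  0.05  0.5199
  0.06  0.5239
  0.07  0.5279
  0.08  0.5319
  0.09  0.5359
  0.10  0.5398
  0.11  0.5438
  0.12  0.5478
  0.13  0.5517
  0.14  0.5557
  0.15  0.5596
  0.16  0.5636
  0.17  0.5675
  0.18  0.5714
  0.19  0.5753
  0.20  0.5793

σ√T = 0.36·√1.5 = 0.4409
d₁ = [ln(178/181) + (0.028 + 0.36²/2)·1.5] / 0.4409 = [-0.0167 + 0.1392] / 0.4409 = 0.2778 ⇒ 0.28
d₂ = d₁ − σ√T = 0.2778 − 0.4409 = -0.1631 ⇒ -0.16
exp(−rT) = exp(−0.028·1.5) = 0.9589
P = 181·0.9589·N(0.16) − 178·N(-0.28) = 181·0.9589·0.5636 − 178·0.3897 = 97.8189 − 69.3666 = 28.4523

£28.45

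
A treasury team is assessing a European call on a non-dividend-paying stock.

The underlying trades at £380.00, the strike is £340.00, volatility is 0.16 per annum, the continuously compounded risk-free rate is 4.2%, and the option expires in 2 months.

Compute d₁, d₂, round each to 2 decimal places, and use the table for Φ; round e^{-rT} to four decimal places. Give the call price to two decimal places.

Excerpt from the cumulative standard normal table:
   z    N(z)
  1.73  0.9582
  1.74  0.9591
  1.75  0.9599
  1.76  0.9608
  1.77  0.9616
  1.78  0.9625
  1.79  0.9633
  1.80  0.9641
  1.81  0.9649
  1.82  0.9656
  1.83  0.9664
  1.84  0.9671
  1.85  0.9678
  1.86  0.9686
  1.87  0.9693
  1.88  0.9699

£42.54

σ√T = 0.16 × 0.4082 = 0.0653
d₁ = [ln(380/340) + (0.042 + 0.16²/2)·0.1667] / 0.0653 = [0.1112 + 0.0091] / 0.0653 = 1.8426 which rounds to 1.84
d₂ = d₁ − σ√T = 1.8426 − 0.0653 = 1.7773 which rounds to 1.78
e^(−rT) = e^(−0.042·0.1667) = 0.9930
N(d₁) = N(1.84) = 0.9671;  N(d₂) = N(1.78) = 0.9625
C = 380·0.9671 − 340·0.9930·0.9625 = 367.4980 − 324.9592 = 42.5387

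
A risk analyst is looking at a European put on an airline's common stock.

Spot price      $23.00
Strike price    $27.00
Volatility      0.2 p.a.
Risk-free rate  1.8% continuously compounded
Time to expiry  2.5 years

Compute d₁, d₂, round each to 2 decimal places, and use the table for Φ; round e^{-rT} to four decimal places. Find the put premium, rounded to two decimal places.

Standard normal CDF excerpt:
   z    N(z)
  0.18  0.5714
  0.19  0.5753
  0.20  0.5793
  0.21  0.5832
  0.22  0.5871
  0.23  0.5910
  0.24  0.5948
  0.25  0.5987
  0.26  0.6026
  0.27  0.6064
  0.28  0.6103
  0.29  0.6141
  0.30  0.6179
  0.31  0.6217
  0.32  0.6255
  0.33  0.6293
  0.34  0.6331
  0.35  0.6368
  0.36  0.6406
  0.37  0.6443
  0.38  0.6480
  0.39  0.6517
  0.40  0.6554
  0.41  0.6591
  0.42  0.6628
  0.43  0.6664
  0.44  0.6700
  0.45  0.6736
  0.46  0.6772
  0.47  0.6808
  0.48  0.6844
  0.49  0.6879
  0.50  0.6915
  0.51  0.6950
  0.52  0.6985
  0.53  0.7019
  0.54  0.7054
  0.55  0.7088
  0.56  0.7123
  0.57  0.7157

$4.62

T = 2.5;  σ√T = 0.3162
d₁ = [ln(23/27) + (0.018 + 0.2²/2)·2.5] / 0.3162 = [-0.1603 + 0.0950] / 0.3162 = -0.2066 → -0.21
d₂ = d₁ − σ√T = -0.2066 − 0.3162 = -0.5229 → -0.52
e^(−rT) = e^(−0.018·2.5) = 0.9560
N(−d₂) = N(0.52) = 0.6985;  N(−d₁) = N(0.21) = 0.5832
P = 27·0.9560·0.6985 − 23·0.5832 = 18.0297 − 13.4136 = 4.6161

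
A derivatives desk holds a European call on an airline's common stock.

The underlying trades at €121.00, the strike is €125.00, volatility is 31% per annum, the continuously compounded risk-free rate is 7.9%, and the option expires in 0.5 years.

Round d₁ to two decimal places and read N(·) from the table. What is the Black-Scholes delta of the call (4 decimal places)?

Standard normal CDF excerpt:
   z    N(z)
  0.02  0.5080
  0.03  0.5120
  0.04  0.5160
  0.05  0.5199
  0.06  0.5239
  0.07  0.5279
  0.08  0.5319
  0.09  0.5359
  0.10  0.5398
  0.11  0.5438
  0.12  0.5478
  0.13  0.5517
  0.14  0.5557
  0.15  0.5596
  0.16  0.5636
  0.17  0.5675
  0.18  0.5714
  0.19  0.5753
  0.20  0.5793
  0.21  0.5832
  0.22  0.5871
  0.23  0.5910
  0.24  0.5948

σ√T = 0.31 × 0.7071 = 0.2192
d₁ = [ln(121/125) + (0.079 + 0.31²/2)·0.5] / 0.2192 = [-0.0325 + 0.0635] / 0.2192 = 0.1414 → 0.14
N(d₁) = N(0.14) = 0.5557
Δ_call = N(d₁) = 0.5557

0.5557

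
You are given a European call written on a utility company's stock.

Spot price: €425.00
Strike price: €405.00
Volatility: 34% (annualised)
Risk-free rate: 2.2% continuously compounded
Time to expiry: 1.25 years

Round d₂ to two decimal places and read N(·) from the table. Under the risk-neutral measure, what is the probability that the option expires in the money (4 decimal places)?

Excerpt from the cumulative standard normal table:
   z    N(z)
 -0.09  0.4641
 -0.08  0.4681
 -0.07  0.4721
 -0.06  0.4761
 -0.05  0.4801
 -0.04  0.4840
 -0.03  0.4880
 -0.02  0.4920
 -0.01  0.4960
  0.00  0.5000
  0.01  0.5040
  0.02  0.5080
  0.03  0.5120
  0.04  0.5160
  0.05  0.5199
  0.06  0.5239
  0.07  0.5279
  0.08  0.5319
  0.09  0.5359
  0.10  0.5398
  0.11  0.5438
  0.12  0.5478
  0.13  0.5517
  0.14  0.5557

0.5040

σ√T = 0.34 × 1.1180 = 0.3801
d₁ = [ln(425/405) + (0.022 + 0.34²/2)·1.25] / 0.3801 = [0.0482 + 0.0998] / 0.3801 = 0.3892 which rounds to 0.39
d₂ = d₁ − σ√T = 0.3892 − 0.3801 = 0.0091 which rounds to 0.01
Risk-neutral Pr[S_T > K] = N(d₂) = N(0.01) = 0.5040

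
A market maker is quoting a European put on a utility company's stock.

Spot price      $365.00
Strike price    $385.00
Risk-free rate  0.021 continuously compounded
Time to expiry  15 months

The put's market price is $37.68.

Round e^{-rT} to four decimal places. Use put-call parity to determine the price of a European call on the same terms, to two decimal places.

e^(−rT) = e^(−0.021·1.25) = 0.9741
Put-call parity: C − P = S − K·e^(−rT) = 365 − 385·0.9741 = 365 − 375.0285 = -10.0285
C = P + (C − P) = 37.68 + (-10.0285) = 27.6515

$27.65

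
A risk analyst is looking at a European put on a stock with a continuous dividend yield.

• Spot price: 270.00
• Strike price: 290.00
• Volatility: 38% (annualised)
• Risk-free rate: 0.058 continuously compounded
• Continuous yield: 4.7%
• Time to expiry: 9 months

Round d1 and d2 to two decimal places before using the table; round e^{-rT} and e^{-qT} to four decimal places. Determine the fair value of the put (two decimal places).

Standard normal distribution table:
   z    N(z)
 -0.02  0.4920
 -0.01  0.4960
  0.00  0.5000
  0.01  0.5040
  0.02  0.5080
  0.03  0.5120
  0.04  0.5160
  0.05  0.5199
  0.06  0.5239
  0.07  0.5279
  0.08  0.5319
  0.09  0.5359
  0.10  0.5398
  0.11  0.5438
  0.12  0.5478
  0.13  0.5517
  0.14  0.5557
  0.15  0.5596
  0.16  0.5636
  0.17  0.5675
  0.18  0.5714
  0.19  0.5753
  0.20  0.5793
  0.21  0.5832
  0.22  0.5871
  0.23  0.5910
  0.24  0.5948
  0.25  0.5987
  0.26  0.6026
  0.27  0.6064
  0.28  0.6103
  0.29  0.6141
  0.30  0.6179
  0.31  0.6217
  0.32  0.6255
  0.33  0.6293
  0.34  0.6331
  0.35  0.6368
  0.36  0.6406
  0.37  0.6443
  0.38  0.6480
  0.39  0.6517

σ√T = 0.38·√0.75 = 0.3291
d₁ = [ln(270/290) + (0.058 − 0.047 + ½·0.38²)·0.75] / (σ√T) = (-0.0715 + 0.0624) / 0.3291 = -0.0275 ≈ -0.03
d₂ = -0.0275 − 0.3291 = -0.3566 ≈ -0.36
exp(−qT) = exp(−0.047·0.75) = 0.9654;  exp(−rT) = exp(−0.058·0.75) = 0.9574
N(−d₂) = N(0.36) = 0.6406;  N(−d₁) = N(0.03) = 0.5120
P = 290·0.9574·0.6406 − 270·0.9654·0.5120 = 177.8600 − 133.4569 = 44.4031

44.40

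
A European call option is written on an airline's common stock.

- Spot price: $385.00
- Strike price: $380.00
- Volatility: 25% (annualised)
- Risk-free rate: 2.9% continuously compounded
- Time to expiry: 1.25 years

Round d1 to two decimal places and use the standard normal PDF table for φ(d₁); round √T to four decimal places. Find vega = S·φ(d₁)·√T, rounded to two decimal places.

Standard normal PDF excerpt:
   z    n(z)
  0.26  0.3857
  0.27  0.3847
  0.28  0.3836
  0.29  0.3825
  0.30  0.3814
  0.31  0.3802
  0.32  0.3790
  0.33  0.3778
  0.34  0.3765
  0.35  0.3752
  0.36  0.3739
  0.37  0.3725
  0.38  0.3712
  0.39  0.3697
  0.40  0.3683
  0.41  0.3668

σ√T = 0.25 × 1.1180 = 0.2795
ln(S/K) + (r + σ²/2)T = ln(385/380) + (0.029 + 0.25²/2)·1.25 = 0.0131 + 0.0753 = 0.0884
d₁ = 0.0884 / 0.2795 = 0.3162 ≈ 0.32
√T = √1.25 = 1.1180
φ(d₁) = φ(0.32) = 0.3790
vega = S·φ(d₁)·√T = 385·0.3790·1.1180 = 163.1330

163.13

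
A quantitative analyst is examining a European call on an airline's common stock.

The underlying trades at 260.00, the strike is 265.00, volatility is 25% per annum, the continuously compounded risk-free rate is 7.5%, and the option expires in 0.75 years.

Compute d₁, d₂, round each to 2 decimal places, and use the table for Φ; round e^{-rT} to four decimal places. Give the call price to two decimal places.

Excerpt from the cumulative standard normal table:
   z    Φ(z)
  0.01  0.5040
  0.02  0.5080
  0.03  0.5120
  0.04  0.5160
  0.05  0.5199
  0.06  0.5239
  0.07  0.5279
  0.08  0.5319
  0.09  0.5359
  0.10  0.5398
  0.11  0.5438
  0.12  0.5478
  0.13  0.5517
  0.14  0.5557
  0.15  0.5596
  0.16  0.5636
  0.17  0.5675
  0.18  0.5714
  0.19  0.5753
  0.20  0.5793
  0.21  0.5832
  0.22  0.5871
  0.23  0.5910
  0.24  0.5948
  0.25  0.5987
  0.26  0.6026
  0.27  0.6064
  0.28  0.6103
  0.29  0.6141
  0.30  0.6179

27.44

T = 0.75;  σ√T = 0.2165
ln(S/K) + (r + σ²/2)T = ln(260/265) + (0.075 + 0.25²/2)·0.75 = -0.0190 + 0.0797 = 0.0606
d₁ = 0.0606 / 0.2165 = 0.2801 ⇒ 0.28
d₂ = d₁ − σ√T = 0.2801 − 0.2165 = 0.0636 ⇒ 0.06
exp(−rT) = exp(−0.075·0.75) = 0.9453
C = 260·N(0.28) − 265·0.9453·N(0.06) = 260·0.6103 − 265·0.9453·0.5239 = 158.6780 − 131.2393 = 27.4387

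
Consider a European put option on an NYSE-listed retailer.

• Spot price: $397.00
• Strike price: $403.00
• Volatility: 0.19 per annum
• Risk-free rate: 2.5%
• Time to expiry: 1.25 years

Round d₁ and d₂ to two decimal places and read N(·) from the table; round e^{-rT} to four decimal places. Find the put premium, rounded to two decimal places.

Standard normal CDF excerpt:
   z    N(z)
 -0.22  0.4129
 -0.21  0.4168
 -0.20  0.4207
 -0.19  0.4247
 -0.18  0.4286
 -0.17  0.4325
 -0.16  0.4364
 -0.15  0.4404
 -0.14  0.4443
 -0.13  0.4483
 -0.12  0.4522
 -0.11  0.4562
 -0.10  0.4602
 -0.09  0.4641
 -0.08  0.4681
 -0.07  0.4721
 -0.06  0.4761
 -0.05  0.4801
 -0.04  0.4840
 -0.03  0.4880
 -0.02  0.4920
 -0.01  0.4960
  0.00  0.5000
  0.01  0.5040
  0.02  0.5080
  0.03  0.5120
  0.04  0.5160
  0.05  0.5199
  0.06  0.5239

T = 1.25;  σ√T = 0.2124
ln(S/K) + (r + σ²/2)T = ln(397/403) + (0.025 + 0.19²/2)·1.25 = -0.0150 + 0.0538 = 0.0388
d₁ = 0.0388 / 0.2124 = 0.1827 ≈ 0.18
d₂ = d₁ − σ√T = 0.1827 − 0.2124 = -0.0297 ≈ -0.03
e^(−rT) = e^(−0.025·1.25) = 0.9692
N(−d₂) = N(0.03) = 0.5120;  N(−d₁) = N(-0.18) = 0.4286
P = 403·0.9692·0.5120 − 397·0.4286 = 199.9809 − 170.1542 = 29.8267

$29.83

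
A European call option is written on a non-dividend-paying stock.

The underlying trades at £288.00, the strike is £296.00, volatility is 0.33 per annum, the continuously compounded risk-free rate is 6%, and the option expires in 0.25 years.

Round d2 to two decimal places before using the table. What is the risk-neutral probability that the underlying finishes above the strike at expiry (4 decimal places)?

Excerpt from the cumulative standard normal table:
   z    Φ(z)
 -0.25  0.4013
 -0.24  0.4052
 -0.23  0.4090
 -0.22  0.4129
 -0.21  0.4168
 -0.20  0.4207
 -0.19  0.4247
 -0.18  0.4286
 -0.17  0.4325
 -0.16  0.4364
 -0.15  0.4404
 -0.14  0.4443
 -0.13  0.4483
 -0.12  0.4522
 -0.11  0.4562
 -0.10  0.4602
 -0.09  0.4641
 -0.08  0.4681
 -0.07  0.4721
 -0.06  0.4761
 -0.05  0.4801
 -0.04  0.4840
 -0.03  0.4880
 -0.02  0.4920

T = 0.25;  σ√T = 0.1650
d₁ = [ln(288/296) + (0.06 + 0.33²/2)·0.25] / 0.1650 = [-0.0274 + 0.0286] / 0.1650 = 0.0074 ⇒ 0.01
d₂ = d₁ − σ√T = 0.0074 − 0.1650 = -0.1576 ⇒ -0.16
Risk-neutral Pr[S_T > K] = N(d₂) = N(-0.16) = 0.4364

0.4364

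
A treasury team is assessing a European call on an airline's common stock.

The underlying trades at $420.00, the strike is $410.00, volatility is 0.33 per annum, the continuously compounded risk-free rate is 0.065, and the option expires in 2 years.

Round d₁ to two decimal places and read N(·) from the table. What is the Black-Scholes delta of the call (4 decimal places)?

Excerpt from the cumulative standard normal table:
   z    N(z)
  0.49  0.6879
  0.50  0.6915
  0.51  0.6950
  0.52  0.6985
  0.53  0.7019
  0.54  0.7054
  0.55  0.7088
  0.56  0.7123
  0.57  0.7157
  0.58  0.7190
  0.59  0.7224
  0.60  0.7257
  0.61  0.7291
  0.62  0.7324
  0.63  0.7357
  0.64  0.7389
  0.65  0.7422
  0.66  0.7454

0.7123

σ√T = 0.33·√2 = 0.4667
d₁ = [ln(420/410) + (0.065 + 0.33²/2)·2] / 0.4667 = [0.0241 + 0.2389] / 0.4667 = 0.5635 → 0.56
N(d₁) = N(0.56) = 0.7123
Δ_call = N(d₁) = 0.7123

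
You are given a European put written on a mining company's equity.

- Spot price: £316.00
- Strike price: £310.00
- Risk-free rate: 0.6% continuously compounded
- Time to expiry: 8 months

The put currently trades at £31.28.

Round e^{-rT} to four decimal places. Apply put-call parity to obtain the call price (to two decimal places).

e^(−rT) = e^(−0.006·0.6667) = 0.9960
Put-call parity: C − P = S − K·e^(−rT) = 316 − 310·0.9960 = 316 − 308.7600 = 7.2400
C = P + (C − P) = 31.28 + (7.2400) = 38.5200

£38.52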